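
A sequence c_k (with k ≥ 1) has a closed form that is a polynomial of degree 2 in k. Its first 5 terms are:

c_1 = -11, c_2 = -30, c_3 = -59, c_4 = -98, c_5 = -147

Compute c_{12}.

-770

1st diffs: -19, -29, -39, -49.
2nd diffs: -10, -10, -10 (constant).
Newton forward-difference form: c_k = -11 + (-19)·C(k-1,1) + (-10)·C(k-1,2).
At k = 12: k-1 = 11, so c_{12} = -11 - 209 - 550 = -770.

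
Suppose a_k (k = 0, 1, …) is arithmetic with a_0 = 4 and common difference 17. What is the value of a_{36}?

616

a_k = 4 + (k - 0)·17.
a_{36} = 4 + 36·17 = 616.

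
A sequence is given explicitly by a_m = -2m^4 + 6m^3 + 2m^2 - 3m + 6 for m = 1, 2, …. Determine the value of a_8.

a_8 = -2·8^4 + 6·8^3 + 2·8^2 - 3·8 + 6 = -5010.

-5010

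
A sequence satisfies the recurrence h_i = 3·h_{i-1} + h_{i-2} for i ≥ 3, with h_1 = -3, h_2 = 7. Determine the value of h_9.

23922

Step forward from the initial values:
h_3 = 18; h_4 = 61; h_5 = 201; h_6 = 664; h_7 = 2193; h_8 = 7243; h_9 = 23922.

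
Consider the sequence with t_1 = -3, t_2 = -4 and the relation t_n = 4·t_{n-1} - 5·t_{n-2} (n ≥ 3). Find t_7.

439

Compute successive terms:
t_3 = -1  t_4 = 16  t_5 = 69  t_6 = 196  t_7 = 439.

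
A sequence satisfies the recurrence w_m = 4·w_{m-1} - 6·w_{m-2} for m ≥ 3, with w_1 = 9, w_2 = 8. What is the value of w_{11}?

w_3 = -22  w_4 = -136  w_5 = -412  w_6 = -832  w_7 = -856  w_8 = 1568  w_9 = 11408  w_{10} = 36224  w_{11} = 76448.

76448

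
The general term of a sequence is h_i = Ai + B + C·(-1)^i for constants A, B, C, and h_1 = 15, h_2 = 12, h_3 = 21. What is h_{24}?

78

At i = 1, 2, 3: A + B - C = 15; 2A + B + C = 12; 3A + B - C = 21.
Subtracting the first from the second: A + 2C = -3.
Subtracting the second from the third: A - 2C = 9.
Solving: C = -3, A = 3, then B = 9.
Hence h_{24} = 3·24 + 9 + (-3)·1 = 78.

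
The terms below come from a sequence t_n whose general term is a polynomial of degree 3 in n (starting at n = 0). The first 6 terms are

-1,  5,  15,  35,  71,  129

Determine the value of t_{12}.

1655

1st diffs: 6, 10, 20, 36, 58.
2nd diffs: 4, 10, 16, 22.
3rd diffs: 6, 6, 6 (constant).
Newton forward-difference form: t_n = -1 + 6·C(n,1) + 4·C(n,2) + 6·C(n,3).
At n = 12: n = 12, so t_{12} = -1 + 72 + 264 + 1320 = 1655.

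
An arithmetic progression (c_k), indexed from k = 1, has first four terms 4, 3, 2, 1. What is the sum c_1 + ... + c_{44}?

-770

Common difference d = -1.
c_k = 4 + (k - 1)·(-1).
c_{44} = -39; S = 44·(4 + (-39))/2 = -770.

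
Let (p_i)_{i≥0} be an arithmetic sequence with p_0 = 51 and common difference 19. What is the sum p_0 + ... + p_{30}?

10416

p_i = 51 + (i - 0)·19.
p_{30} = 621; S = 31·(51 + 621)/2 = 10416.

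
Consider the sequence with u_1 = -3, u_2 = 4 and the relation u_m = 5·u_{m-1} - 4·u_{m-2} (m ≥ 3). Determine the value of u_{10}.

Iterate the recurrence:
u_3 = 32;  u_4 = 144;  u_5 = 592;  u_6 = 2384;  u_7 = 9552;  u_8 = 38224;  u_9 = 152912;  u_{10} = 611664.
(Characteristic roots are 4 and 1.)

611664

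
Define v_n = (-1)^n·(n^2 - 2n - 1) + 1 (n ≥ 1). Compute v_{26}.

624

(-1)^26 = 1; n^2 - 2n - 1 at n=26 is 623; so v_{26} = 624.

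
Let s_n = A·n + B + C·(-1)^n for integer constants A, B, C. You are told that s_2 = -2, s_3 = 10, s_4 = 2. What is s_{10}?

14

The three given values yield: 2A + B + C = -2; 3A + B - C = 10; 4A + B + C = 2.
Subtracting the first from the second: A - 2C = 12.
Subtracting the second from the third: A + 2C = -8.
Solving: C = -5, A = 2, then B = -1.
Therefore s_{10} = 20 + (-1) + (-5)·1 = 14.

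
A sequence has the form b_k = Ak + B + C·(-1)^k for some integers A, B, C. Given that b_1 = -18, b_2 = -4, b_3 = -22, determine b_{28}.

-56

At k = 1, 2, 3: A + B - C = -18; 2A + B + C = -4; 3A + B - C = -22.
Subtracting the first from the second: A + 2C = 14.
Subtracting the second from the third: A - 2C = -18.
Solving: C = 8, A = -2, then B = -8.
Therefore b_{28} = -56 + (-8) + 8·1 = -56.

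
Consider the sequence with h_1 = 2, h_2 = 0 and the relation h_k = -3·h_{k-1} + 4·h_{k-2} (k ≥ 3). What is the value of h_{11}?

Step forward from the initial values:
h_3 = 8, h_4 = -24, h_5 = 104, h_6 = -408, h_7 = 1640, h_8 = -6552, h_9 = 26216, h_{10} = -104856, h_{11} = 419432.
(Characteristic roots are 1 and -4.)

419432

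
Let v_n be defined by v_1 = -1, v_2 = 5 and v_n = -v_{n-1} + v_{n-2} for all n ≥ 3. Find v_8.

73

Iterate the recurrence:
v_3 = -6;  v_4 = 11;  v_5 = -17;  v_6 = 28;  v_7 = -45;  v_8 = 73.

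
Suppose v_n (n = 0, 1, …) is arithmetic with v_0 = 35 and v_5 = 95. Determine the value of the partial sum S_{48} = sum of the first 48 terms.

15216

Common difference d = (95 - 35) / (5 - 0) = 12.
v_n = 35 + (n - 0)·12.
v_{47} = 599; S = 48·(35 + 599)/2 = 15216.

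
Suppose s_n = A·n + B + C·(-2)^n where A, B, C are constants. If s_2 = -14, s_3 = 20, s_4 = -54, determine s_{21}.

6291416

Write the equations: 2A + B + 4C = -14; 3A + B - 8C = 20; 4A + B + 16C = -54.
Subtracting the first from the second: A - 12C = 34.
Subtracting the second from the third: A + 24C = -74.
Solving: C = -3, A = -2, then B = 2.
So s_n = -2·n + 2 + (-3)·(-2)^n; at n=21 this is 6291416.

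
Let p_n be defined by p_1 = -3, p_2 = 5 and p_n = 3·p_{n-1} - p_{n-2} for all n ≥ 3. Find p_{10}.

p_3 = 18;  p_4 = 49;  p_5 = 129;  p_6 = 338;  p_7 = 885;  p_8 = 2317;  p_9 = 6066;  p_{10} = 15881.

15881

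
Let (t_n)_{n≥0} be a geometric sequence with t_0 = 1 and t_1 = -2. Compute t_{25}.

-33554432

Common ratio r = -2.
t_n = 1·(-2)^(n-0).
t_{25} = 1·(-2)^25 = -33554432.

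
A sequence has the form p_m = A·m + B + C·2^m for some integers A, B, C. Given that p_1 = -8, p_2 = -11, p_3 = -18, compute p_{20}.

-2097137

At m = 1, 2, 3: A + B + 2C = -8; 2A + B + 4C = -11; 3A + B + 8C = -18.
Subtracting the first from the second: A + 2C = -3.
Subtracting the second from the third: A + 4C = -7.
Solving: C = -2, A = 1, then B = -5.
So p_m = 1·m + (-5) + (-2)·2^m; at m=20 this is -2097137.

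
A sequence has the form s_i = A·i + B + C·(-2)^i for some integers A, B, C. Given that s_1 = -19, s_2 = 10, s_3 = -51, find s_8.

Plug in i = 1, 2, 3: A + B - 2C = -19; 2A + B + 4C = 10; 3A + B - 8C = -51.
Subtracting the first from the second: A + 6C = 29.
Subtracting the second from the third: A - 12C = -61.
Solving: C = 5, A = -1, then B = -8.
So s_i = -1·i + (-8) + 5·(-2)^i; at i=8 this is 1264.

1264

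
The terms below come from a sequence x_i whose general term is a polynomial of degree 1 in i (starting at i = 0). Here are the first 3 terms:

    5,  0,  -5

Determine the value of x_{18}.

-85

1st diffs: -5, -5 (constant).
So x_i = -5i + 5.
Evaluating at i = 18 gives x_{18} = -85.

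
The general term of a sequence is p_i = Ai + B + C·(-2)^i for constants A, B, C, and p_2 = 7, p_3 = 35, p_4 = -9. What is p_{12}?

-8137

Plug in i = 2, 3, 4: 2A + B + 4C = 7; 3A + B - 8C = 35; 4A + B + 16C = -9.
Subtracting the first from the second: A - 12C = 28.
Subtracting the second from the third: A + 24C = -44.
Solving: C = -2, A = 4, then B = 7.
Therefore p_{12} = 48 + 7 + (-2)·4096 = -8137.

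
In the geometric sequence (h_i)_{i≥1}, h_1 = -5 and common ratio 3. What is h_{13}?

h_i = (-5)·3^(i-1).
h_{13} = (-5)·3^12 = -2657205.

-2657205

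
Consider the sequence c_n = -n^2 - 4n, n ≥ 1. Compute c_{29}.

-957

c_{29} = -1·29^2 - 4·29 = -957.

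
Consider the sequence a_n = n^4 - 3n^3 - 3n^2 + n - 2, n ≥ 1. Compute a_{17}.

67930

a_{17} = 1·17^4 - 3·17^3 - 3·17^2 + 1·17 - 2 = 67930.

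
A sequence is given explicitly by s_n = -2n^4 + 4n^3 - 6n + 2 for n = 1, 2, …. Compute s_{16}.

-114782

s_{16} = -2·16^4 + 4·16^3 - 6·16 + 2 = -114782.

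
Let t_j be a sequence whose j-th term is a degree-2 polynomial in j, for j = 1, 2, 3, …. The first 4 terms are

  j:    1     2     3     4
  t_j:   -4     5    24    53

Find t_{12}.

1st diffs: 9, 19, 29.
2nd diffs: 10, 10 (constant).
So t_j = 5j^2 - 6j - 3.
Evaluating at j = 12 gives t_{12} = 645.

645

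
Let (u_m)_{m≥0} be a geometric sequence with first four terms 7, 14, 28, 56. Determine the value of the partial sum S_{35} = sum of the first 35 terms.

240518168569

Common ratio r = 2.
u_m = 7·2^(m-0).
S = 7·(2^35 - 1)/(2 - 1) = 7·(34359738368 - 1)/(1) = 240518168569.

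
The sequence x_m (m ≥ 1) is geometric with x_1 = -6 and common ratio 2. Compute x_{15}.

x_m = (-6)·2^(m-1).
x_{15} = (-6)·2^14 = -98304.

-98304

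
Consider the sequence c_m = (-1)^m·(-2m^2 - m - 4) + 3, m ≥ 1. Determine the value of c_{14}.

-407

(-1)^14 = 1; -2m^2 - m - 4 at m=14 is -410; so c_{14} = -407.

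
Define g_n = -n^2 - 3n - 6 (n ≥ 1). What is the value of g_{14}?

g_{14} = -1·14^2 - 3·14 - 6 = -244.

-244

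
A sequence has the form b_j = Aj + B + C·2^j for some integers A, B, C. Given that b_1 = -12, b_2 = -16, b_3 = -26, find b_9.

-1526

The three given values yield: A + B + 2C = -12; 2A + B + 4C = -16; 3A + B + 8C = -26.
Subtracting the first from the second: A + 2C = -4.
Subtracting the second from the third: A + 4C = -10.
Solving: C = -3, A = 2, then B = -8.
Hence b_9 = 2·9 + (-8) + (-3)·512 = -1526.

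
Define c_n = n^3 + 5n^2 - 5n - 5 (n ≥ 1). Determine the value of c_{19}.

8564

c_{19} = 1·19^3 + 5·19^2 - 5·19 - 5 = 8564.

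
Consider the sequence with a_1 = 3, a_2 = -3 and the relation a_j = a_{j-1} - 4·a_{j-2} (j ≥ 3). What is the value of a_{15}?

Step forward from the initial values:
a_3 = -15, a_4 = -3, a_5 = 57, …, a_{12} = -6627, a_{13} = -11175, a_{14} = 15333, a_{15} = 60033.

60033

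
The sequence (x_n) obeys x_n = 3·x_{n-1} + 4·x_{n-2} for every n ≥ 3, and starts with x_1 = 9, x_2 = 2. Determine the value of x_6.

2246

x_3 = 42;  x_4 = 134;  x_5 = 570;  x_6 = 2246.
(Characteristic roots are 4 and -1.)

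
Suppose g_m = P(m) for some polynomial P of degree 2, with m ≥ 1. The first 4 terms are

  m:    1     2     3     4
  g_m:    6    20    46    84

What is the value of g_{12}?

820

1st diffs: 14, 26, 38.
2nd diffs: 12, 12 (constant).
So g_m = 6m^2 - 4m + 4.
Evaluating at m = 12 gives g_{12} = 820.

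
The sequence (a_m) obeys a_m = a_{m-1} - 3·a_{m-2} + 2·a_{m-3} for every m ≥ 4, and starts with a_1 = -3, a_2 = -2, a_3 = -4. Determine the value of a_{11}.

a_4 = -4  a_5 = 4  a_6 = 8  a_7 = -12  a_8 = -28  a_9 = 24  a_{10} = 84  a_{11} = -44.

-44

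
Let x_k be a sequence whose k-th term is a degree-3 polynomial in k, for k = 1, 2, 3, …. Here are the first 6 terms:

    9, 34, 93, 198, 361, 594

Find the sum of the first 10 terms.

7815

1st diffs: 25, 59, 105, 163, 233.
2nd diffs: 34, 46, 58, 70.
3rd diffs: 12, 12, 12 (constant).
Newton forward-difference form: x_k = 9 + 25·C(k-1,1) + 34·C(k-1,2) + 12·C(k-1,3).
Continuing: 909, 1318, 1833, 2466.
Summing k = 1..10 (10 terms) gives 7815.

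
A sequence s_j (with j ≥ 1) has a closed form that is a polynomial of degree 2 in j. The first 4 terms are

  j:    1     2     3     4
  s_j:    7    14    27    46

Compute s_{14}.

566

1st diffs: 7, 13, 19.
2nd diffs: 6, 6 (constant).
Newton forward-difference form: s_j = 7 + 7·C(j-1,1) + 6·C(j-1,2).
At j = 14: j-1 = 13, so s_{14} = 7 + 91 + 468 = 566.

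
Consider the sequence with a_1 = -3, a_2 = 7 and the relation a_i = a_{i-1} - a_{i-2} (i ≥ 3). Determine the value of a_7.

Applying the relation repeatedly:
a_3 = 10, a_4 = 3, a_5 = -7, a_6 = -10, a_7 = -3.

-3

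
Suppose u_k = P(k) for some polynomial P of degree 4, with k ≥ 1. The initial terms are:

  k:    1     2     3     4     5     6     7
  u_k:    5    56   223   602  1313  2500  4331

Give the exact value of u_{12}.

30706

1st diffs: 51, 167, 379, 711, 1187, 1831.
2nd diffs: 116, 212, 332, 476, 644.
3rd diffs: 96, 120, 144, 168.
4th diffs: 24, 24, 24 (constant).
Newton forward-difference form: u_k = 5 + 51·C(k-1,1) + 116·C(k-1,2) + 96·C(k-1,3) + 24·C(k-1,4).
At k = 12: k-1 = 11, so u_{12} = 5 + 561 + 6380 + 15840 + 7920 = 30706.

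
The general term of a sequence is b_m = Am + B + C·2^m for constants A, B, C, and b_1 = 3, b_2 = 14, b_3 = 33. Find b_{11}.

Write the equations: A + B + 2C = 3; 2A + B + 4C = 14; 3A + B + 8C = 33.
Subtracting the first from the second: A + 2C = 11.
Subtracting the second from the third: A + 4C = 19.
Solving: C = 4, A = 3, then B = -8.
Therefore b_{11} = 33 + (-8) + 4·2048 = 8217.

8217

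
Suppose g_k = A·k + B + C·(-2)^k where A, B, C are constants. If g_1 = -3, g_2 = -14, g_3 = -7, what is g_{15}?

At k = 1, 2, 3: A + B - 2C = -3; 2A + B + 4C = -14; 3A + B - 8C = -7.
Subtracting the first from the second: A + 6C = -11.
Subtracting the second from the third: A - 12C = 7.
Solving: C = -1, A = -5, then B = 0.
Therefore g_{15} = -75 + 0 + (-1)·(-32768) = 32693.

32693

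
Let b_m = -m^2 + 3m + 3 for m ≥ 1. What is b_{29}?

-751

b_{29} = -1·29^2 + 3·29 + 3 = -751.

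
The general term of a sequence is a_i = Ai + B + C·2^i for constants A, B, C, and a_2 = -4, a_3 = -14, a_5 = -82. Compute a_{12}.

Write the equations: 2A + B + 4C = -4; 3A + B + 8C = -14; 5A + B + 32C = -82.
Subtracting the first from the second: A + 4C = -10.
Subtracting the second from the third: 2A + 24C = -68.
Solving: C = -3, A = 2, then B = 4.
So a_i = 2·i + 4 + (-3)·2^i; at i=12 this is -12260.

-12260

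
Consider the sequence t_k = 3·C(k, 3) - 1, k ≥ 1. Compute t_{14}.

1091

C(14, 3) = 364, so t_{14} = 1091.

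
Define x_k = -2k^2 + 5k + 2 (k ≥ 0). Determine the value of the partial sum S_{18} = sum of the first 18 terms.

-2769

Over k = 0..17: Σk = 153, Σk² = 1785.
Total = (-2)·1785 + (5)·153 + (2)·18 = -2769.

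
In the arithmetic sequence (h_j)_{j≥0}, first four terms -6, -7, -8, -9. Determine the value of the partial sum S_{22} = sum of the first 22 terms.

-363

Common difference d = -1.
h_j = -6 + (j - 0)·(-1).
h_{21} = -27; S = 22·(-6 + (-27))/2 = -363.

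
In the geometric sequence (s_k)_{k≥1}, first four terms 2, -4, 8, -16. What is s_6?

-64

Common ratio r = -2.
s_k = 2·(-2)^(k-1).
s_6 = 2·(-2)^5 = -64.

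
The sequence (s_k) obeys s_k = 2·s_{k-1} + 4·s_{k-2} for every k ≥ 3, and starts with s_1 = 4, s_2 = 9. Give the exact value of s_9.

Iterate the recurrence:
s_3 = 34;  s_4 = 104;  s_5 = 344;  s_6 = 1104;  s_7 = 3584;  s_8 = 11584;  s_9 = 37504.

37504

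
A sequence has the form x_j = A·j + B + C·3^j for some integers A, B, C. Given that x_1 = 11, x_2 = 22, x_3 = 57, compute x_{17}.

Plug in j = 1, 2, 3: A + B + 3C = 11; 2A + B + 9C = 22; 3A + B + 27C = 57.
Subtracting the first from the second: A + 6C = 11.
Subtracting the second from the third: A + 18C = 35.
Solving: C = 2, A = -1, then B = 6.
Hence x_{17} = -1·17 + 6 + 2·129140163 = 258280315.

258280315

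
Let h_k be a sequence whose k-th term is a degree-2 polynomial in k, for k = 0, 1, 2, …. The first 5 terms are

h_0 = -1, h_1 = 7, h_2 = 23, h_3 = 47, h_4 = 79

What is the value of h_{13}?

727

1st diffs: 8, 16, 24, 32.
2nd diffs: 8, 8, 8 (constant).
Newton forward-difference form: h_k = -1 + 8·C(k,1) + 8·C(k,2).
At k = 13: k = 13, so h_{13} = -1 + 104 + 624 = 727.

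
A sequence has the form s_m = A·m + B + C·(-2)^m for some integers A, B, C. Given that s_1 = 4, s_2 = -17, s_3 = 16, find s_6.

The three given values yield: A + B - 2C = 4; 2A + B + 4C = -17; 3A + B - 8C = 16.
Subtracting the first from the second: A + 6C = -21.
Subtracting the second from the third: A - 12C = 33.
Solving: C = -3, A = -3, then B = 1.
Therefore s_6 = -18 + 1 + (-3)·64 = -209.

-209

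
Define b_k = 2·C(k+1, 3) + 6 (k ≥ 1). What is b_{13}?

C(14, 3) = 364, so b_{13} = 734.

734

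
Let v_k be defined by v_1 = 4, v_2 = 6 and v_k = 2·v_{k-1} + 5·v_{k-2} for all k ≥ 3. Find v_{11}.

v_3 = 32;  v_4 = 94;  v_5 = 348;  v_6 = 1166;  v_7 = 4072;  v_8 = 13974;  v_9 = 48308;  v_{10} = 166486;  v_{11} = 574512.

574512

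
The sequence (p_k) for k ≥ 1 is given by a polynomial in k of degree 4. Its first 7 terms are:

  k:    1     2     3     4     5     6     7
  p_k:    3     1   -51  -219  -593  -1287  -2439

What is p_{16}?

1st diffs: -2, -52, -168, -374, -694, -1152.
2nd diffs: -50, -116, -206, -320, -458.
3rd diffs: -66, -90, -114, -138.
4th diffs: -24, -24, -24 (constant).
Newton forward-difference form: p_k = 3 + (-2)·C(k-1,1) + (-50)·C(k-1,2) + (-66)·C(k-1,3) + (-24)·C(k-1,4).
At k = 16: k-1 = 15, so p_{16} = 3 - 30 - 5250 - 30030 - 32760 = -68067.

-68067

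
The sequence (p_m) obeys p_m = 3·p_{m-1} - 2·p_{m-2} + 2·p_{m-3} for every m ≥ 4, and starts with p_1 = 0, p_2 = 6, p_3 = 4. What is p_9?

Compute successive terms:
p_4 = 0; p_5 = 4; p_6 = 20; p_7 = 52; p_8 = 124; p_9 = 308.

308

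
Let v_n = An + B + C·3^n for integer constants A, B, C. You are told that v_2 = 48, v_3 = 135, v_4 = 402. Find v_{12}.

2657178

At n = 2, 3, 4: 2A + B + 9C = 48; 3A + B + 27C = 135; 4A + B + 81C = 402.
Subtracting the first from the second: A + 18C = 87.
Subtracting the second from the third: A + 54C = 267.
Solving: C = 5, A = -3, then B = 9.
Hence v_{12} = -3·12 + 9 + 5·531441 = 2657178.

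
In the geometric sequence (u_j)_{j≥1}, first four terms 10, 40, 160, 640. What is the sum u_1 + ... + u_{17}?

57266230610

Common ratio r = 4.
u_j = 10·4^(j-1).
S = 10·(4^17 - 1)/(4 - 1) = 10·(17179869184 - 1)/(3) = 57266230610.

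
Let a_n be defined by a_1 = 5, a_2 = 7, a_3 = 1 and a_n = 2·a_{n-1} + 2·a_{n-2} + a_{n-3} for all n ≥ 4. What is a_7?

Applying the relation repeatedly:
a_4 = 21, a_5 = 51, a_6 = 145, a_7 = 413.

413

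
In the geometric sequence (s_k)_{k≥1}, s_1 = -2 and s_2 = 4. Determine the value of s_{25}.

-33554432

Common ratio r = -2.
s_k = (-2)·(-2)^(k-1).
s_{25} = (-2)·(-2)^24 = -33554432.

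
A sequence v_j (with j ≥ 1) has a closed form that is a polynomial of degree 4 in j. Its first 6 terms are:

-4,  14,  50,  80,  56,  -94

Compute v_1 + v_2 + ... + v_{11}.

1st diffs: 18, 36, 30, -24, -150.
2nd diffs: 18, -6, -54, -126.
3rd diffs: -24, -48, -72.
4th diffs: -24, -24 (constant).
So v_j = -j^4 + 6j^3 - 2j^2 - 3j - 4.
Continuing: …, -466, -1180, -2380, -4234, …, v_{11} = -6934.
Summing j = 1..11 (11 terms) gives -15092.

-15092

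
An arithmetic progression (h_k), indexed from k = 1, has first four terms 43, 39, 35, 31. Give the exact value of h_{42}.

-121

Common difference d = -4.
h_k = 43 + (k - 1)·(-4).
h_{42} = 43 + 41·(-4) = -121.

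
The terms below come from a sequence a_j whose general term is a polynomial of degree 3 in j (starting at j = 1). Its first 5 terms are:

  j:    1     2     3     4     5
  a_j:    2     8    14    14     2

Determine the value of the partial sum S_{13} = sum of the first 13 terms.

-3796

1st diffs: 6, 6, 0, -12.
2nd diffs: 0, -6, -12.
3rd diffs: -6, -6 (constant).
Newton forward-difference form: a_j = 2 + 6·C(j-1,1) + (-6)·C(j-1,3).
Continuing: …, -28, -82, -166, -286, …, a_{13} = -1246.
Summing j = 1..13 (13 terms) gives -3796.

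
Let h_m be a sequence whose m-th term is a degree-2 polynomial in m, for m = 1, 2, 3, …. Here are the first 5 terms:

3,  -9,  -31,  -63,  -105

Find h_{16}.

-1227

1st diffs: -12, -22, -32, -42.
2nd diffs: -10, -10, -10 (constant).
Newton forward-difference form: h_m = 3 + (-12)·C(m-1,1) + (-10)·C(m-1,2).
At m = 16: m-1 = 15, so h_{16} = 3 - 180 - 1050 = -1227.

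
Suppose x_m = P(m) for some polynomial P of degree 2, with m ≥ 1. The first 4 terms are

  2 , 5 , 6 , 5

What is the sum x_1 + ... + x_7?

7

1st diffs: 3, 1, -1.
2nd diffs: -2, -2 (constant).
So x_m = -m^2 + 6m - 3.
Continuing: 2, -3, -10.
Summing m = 1..7 (7 terms) gives 7.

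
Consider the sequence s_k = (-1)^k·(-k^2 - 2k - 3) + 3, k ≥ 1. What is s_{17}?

329

(-1)^17 = -1; -k^2 - 2k - 3 at k=17 is -326; so s_{17} = 329.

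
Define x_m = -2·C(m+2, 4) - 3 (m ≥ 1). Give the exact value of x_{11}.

-1433

C(13, 4) = 715, so x_{11} = -1433.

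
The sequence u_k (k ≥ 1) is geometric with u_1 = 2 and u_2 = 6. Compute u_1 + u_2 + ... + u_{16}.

Common ratio r = 3.
u_k = 2·3^(k-1).
S = 2·(3^16 - 1)/(3 - 1) = 2·(43046721 - 1)/(2) = 43046720.

43046720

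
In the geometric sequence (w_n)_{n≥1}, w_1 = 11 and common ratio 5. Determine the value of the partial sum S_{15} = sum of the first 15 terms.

w_n = 11·5^(n-1).
S = 11·(5^15 - 1)/(5 - 1) = 11·(30517578125 - 1)/(4) = 83923339841.

83923339841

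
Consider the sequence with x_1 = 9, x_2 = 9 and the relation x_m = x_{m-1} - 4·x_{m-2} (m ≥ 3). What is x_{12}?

-2079

Step forward from the initial values:
x_3 = -27  x_4 = -63  x_5 = 45  x_6 = 297  x_7 = 117  x_8 = -1071  x_9 = -1539  x_{10} = 2745  x_{11} = 8901  x_{12} = -2079.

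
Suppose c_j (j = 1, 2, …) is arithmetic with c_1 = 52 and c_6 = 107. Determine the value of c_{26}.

Common difference d = (107 - 52) / (6 - 1) = 11.
c_j = 52 + (j - 1)·11.
c_{26} = 52 + 25·11 = 327.

327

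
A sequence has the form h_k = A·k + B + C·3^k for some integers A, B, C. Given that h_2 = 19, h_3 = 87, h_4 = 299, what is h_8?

The three given values yield: 2A + B + 9C = 19; 3A + B + 27C = 87; 4A + B + 81C = 299.
Subtracting the first from the second: A + 18C = 68.
Subtracting the second from the third: A + 54C = 212.
Solving: C = 4, A = -4, then B = -9.
So h_k = -4·k + (-9) + 4·3^k; at k=8 this is 26203.

26203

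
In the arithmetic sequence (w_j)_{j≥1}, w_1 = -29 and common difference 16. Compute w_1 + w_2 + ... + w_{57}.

23883

w_j = -29 + (j - 1)·16.
w_{57} = 867; S = 57·(-29 + 867)/2 = 23883.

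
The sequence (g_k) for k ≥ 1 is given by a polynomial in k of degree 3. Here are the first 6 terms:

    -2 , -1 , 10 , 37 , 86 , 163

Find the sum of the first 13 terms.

1st diffs: 1, 11, 27, 49, 77.
2nd diffs: 10, 16, 22, 28.
3rd diffs: 6, 6, 6 (constant).
So g_k = k^3 - k^2 - 3k + 1.
Continuing: …, 274, 425, 622, 871, …, g_{13} = 1990.
Summing k = 1..13 (13 terms) gives 7202.

7202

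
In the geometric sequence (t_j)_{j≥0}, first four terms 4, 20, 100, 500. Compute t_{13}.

4882812500

Common ratio r = 5.
t_j = 4·5^(j-0).
t_{13} = 4·5^13 = 4882812500.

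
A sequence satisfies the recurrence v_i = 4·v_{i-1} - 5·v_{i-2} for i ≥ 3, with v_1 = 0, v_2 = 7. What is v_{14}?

Applying the relation repeatedly:
v_3 = 28, v_4 = 77, v_5 = 168, …, v_{11} = -21812, v_{12} = -45283, v_{13} = -72072, v_{14} = -61873.

-61873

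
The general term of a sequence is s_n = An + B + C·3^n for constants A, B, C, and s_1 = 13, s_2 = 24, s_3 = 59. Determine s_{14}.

The three given values yield: A + B + 3C = 13; 2A + B + 9C = 24; 3A + B + 27C = 59.
Subtracting the first from the second: A + 6C = 11.
Subtracting the second from the third: A + 18C = 35.
Solving: C = 2, A = -1, then B = 8.
So s_n = -1·n + 8 + 2·3^n; at n=14 this is 9565932.

9565932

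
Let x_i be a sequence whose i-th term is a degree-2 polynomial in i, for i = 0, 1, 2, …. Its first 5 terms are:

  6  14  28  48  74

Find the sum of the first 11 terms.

1496

1st diffs: 8, 14, 20, 26.
2nd diffs: 6, 6, 6 (constant).
Newton forward-difference form: x_i = 6 + 8·C(i,1) + 6·C(i,2).
Continuing: …, 106, 144, 188, 238, …, x_{10} = 356.
Summing i = 0..10 (11 terms) gives 1496.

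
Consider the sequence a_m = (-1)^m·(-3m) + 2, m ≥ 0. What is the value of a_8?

-22

(-1)^8 = 1; -3m at m=8 is -24; so a_8 = -22.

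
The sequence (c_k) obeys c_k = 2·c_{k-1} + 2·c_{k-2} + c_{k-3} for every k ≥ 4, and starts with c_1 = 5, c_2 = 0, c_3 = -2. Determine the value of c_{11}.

c_4 = 1  c_5 = -2  c_6 = -4  c_7 = -11  c_8 = -32  c_9 = -90  c_{10} = -255  c_{11} = -722.

-722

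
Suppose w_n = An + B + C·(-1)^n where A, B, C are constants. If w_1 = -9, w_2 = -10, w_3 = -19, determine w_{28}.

-140

The three given values yield: A + B - C = -9; 2A + B + C = -10; 3A + B - C = -19.
Subtracting the first from the second: A + 2C = -1.
Subtracting the second from the third: A - 2C = -9.
Solving: C = 2, A = -5, then B = -2.
Therefore w_{28} = -140 + (-2) + 2·1 = -140.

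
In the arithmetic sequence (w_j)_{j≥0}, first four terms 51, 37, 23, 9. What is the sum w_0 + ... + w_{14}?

Common difference d = -14.
w_j = 51 + (j - 0)·(-14).
w_{14} = -145; S = 15·(51 + (-145))/2 = -705.

-705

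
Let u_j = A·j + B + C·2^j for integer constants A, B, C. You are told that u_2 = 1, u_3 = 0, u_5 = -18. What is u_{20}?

The three given values yield: 2A + B + 4C = 1; 3A + B + 8C = 0; 5A + B + 32C = -18.
Subtracting the first from the second: A + 4C = -1.
Subtracting the second from the third: 2A + 24C = -18.
Solving: C = -1, A = 3, then B = -1.
So u_j = 3·j + (-1) + (-1)·2^j; at j=20 this is -1048517.

-1048517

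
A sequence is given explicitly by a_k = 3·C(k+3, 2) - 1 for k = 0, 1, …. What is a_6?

C(9, 2) = 36, so a_6 = 107.

107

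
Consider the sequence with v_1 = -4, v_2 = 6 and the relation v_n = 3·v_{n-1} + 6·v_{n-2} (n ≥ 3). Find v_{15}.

82979154

Iterate the recurrence:
v_3 = -6;  v_4 = 18;  v_5 = 18;  …;  v_{12} = 992898;  v_{13} = 4340466;  v_{14} = 18978786;  v_{15} = 82979154.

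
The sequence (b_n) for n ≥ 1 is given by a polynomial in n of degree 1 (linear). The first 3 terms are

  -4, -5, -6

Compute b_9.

-12

1st diffs: -1, -1 (constant).
So b_n = -n - 3.
Evaluating at n = 9 gives b_9 = -12.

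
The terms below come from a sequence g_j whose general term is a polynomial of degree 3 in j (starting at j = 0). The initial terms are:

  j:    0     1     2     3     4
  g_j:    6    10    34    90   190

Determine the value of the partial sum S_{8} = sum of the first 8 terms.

1st diffs: 4, 24, 56, 100.
2nd diffs: 20, 32, 44.
3rd diffs: 12, 12 (constant).
Newton forward-difference form: g_j = 6 + 4·C(j,1) + 20·C(j,2) + 12·C(j,3).
Continuing: 346, 570, 874.
Summing j = 0..7 (8 terms) gives 2120.

2120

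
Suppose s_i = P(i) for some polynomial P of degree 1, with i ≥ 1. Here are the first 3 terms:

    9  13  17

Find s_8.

37

1st diffs: 4, 4 (constant).
So s_i = 4i + 5.
Evaluating at i = 8 gives s_8 = 37.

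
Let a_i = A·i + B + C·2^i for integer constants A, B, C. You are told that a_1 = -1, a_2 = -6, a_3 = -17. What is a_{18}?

The three given values yield: A + B + 2C = -1; 2A + B + 4C = -6; 3A + B + 8C = -17.
Subtracting the first from the second: A + 2C = -5.
Subtracting the second from the third: A + 4C = -11.
Solving: C = -3, A = 1, then B = 4.
So a_i = 1·i + 4 + (-3)·2^i; at i=18 this is -786410.

-786410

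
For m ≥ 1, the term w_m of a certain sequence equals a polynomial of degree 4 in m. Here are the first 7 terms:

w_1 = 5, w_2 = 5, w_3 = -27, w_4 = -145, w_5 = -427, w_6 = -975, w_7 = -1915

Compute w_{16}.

-60685

1st diffs: 0, -32, -118, -282, -548, -940.
2nd diffs: -32, -86, -164, -266, -392.
3rd diffs: -54, -78, -102, -126.
4th diffs: -24, -24, -24 (constant).
Newton forward-difference form: w_m = 5 + (-32)·C(m-1,2) + (-54)·C(m-1,3) + (-24)·C(m-1,4).
At m = 16: m-1 = 15, so w_{16} = 5 - 3360 - 24570 - 32760 = -60685.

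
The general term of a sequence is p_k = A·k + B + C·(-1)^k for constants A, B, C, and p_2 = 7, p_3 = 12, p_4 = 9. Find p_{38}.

The three given values yield: 2A + B + C = 7; 3A + B - C = 12; 4A + B + C = 9.
Subtracting the first from the second: A - 2C = 5.
Subtracting the second from the third: A + 2C = -3.
Solving: C = -2, A = 1, then B = 7.
Hence p_{38} = 1·38 + 7 + (-2)·1 = 43.

43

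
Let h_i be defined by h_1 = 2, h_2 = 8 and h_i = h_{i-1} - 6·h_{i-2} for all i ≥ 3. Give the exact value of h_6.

Step forward from the initial values:
h_3 = -4  h_4 = -52  h_5 = -28  h_6 = 284.

284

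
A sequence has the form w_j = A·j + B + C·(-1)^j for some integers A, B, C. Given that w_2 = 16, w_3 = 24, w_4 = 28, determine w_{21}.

At j = 2, 3, 4: 2A + B + C = 16; 3A + B - C = 24; 4A + B + C = 28.
Subtracting the first from the second: A - 2C = 8.
Subtracting the second from the third: A + 2C = 4.
Solving: C = -1, A = 6, then B = 5.
Therefore w_{21} = 126 + 5 + (-1)·(-1) = 132.

132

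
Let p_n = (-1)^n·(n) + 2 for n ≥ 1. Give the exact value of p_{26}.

(-1)^26 = 1; n at n=26 is 26; so p_{26} = 28.

28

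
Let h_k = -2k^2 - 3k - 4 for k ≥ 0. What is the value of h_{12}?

-328

h_{12} = -2·12^2 - 3·12 - 4 = -328.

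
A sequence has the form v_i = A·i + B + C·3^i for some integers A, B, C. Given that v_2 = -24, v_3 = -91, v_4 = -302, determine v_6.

Plug in i = 2, 3, 4: 2A + B + 9C = -24; 3A + B + 27C = -91; 4A + B + 81C = -302.
Subtracting the first from the second: A + 18C = -67.
Subtracting the second from the third: A + 54C = -211.
Solving: C = -4, A = 5, then B = 2.
So v_i = 5·i + 2 + (-4)·3^i; at i=6 this is -2884.

-2884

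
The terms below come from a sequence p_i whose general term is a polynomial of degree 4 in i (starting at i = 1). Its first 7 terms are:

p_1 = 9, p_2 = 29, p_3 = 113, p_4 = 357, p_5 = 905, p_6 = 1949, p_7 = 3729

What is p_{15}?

89105

1st diffs: 20, 84, 244, 548, 1044, 1780.
2nd diffs: 64, 160, 304, 496, 736.
3rd diffs: 96, 144, 192, 240.
4th diffs: 48, 48, 48 (constant).
Newton forward-difference form: p_i = 9 + 20·C(i-1,1) + 64·C(i-1,2) + 96·C(i-1,3) + 48·C(i-1,4).
At i = 15: i-1 = 14, so p_{15} = 9 + 280 + 5824 + 34944 + 48048 = 89105.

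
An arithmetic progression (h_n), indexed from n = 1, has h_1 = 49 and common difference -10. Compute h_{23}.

-171

h_n = 49 + (n - 1)·(-10).
h_{23} = 49 + 22·(-10) = -171.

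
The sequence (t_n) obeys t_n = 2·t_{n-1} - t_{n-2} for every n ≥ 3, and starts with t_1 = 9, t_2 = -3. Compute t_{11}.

Applying the relation repeatedly:
t_3 = -15;  t_4 = -27;  t_5 = -39;  t_6 = -51;  t_7 = -63;  t_8 = -75;  t_9 = -87;  t_{10} = -99;  t_{11} = -111.
(Characteristic roots are 1 and 1.)

-111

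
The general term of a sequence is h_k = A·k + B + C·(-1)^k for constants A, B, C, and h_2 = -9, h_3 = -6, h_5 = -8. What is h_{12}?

-19

At k = 2, 3, 5: 2A + B + C = -9; 3A + B - C = -6; 5A + B - C = -8.
Subtracting the first from the second: A - 2C = 3.
Subtracting the second from the third: 2A = -2.
Solving: C = -2, A = -1, then B = -5.
Hence h_{12} = -1·12 + (-5) + (-2)·1 = -19.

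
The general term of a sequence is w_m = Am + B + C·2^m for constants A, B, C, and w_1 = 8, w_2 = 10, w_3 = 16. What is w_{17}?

Plug in m = 1, 2, 3: A + B + 2C = 8; 2A + B + 4C = 10; 3A + B + 8C = 16.
Subtracting the first from the second: A + 2C = 2.
Subtracting the second from the third: A + 4C = 6.
Solving: C = 2, A = -2, then B = 6.
So w_m = -2·m + 6 + 2·2^m; at m=17 this is 262116.

262116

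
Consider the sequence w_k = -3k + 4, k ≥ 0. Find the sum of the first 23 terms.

Over k = 0..22: Σk = 253.
Total = (-3)·253 + (4)·23 = -667.

-667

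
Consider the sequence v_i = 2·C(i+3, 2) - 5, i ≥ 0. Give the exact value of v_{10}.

C(13, 2) = 78, so v_{10} = 151.

151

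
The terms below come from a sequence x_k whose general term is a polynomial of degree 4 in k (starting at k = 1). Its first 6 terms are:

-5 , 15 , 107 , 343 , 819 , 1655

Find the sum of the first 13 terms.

1st diffs: 20, 92, 236, 476, 836.
2nd diffs: 72, 144, 240, 360.
3rd diffs: 72, 96, 120.
4th diffs: 24, 24 (constant).
Newton forward-difference form: x_k = -5 + 20·C(k-1,1) + 72·C(k-1,2) + 72·C(k-1,3) + 24·C(k-1,4).
Continuing: …, 2995, 5007, 7883, 11839, …, x_{13} = 32707.
Summing k = 1..13 (13 terms) gives 104455.

104455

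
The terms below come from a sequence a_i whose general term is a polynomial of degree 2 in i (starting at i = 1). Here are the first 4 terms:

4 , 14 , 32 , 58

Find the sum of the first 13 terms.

1st diffs: 10, 18, 26.
2nd diffs: 8, 8 (constant).
Newton forward-difference form: a_i = 4 + 10·C(i-1,1) + 8·C(i-1,2).
Continuing: …, 92, 134, 184, 242, …, a_{13} = 652.
Summing i = 1..13 (13 terms) gives 3120.

3120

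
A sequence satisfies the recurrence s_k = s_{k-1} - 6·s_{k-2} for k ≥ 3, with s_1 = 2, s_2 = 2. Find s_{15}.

570950

Step forward from the initial values:
s_3 = -10  s_4 = -22  s_5 = 38  …  s_{12} = -24310  s_{13} = -85018  s_{14} = 60842  s_{15} = 570950.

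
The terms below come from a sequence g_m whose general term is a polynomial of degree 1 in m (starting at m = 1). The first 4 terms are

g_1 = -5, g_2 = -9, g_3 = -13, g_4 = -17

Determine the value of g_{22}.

1st diffs: -4, -4, -4 (constant).
So g_m = -4m - 1.
Evaluating at m = 22 gives g_{22} = -89.

-89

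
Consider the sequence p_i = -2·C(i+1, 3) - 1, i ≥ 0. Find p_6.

-71

C(7, 3) = 35, so p_6 = -71.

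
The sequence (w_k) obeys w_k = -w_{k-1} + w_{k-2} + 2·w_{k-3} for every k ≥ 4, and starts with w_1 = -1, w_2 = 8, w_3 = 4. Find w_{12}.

104

Iterate the recurrence:
w_4 = 2;  w_5 = 18;  w_6 = -8;  w_7 = 30;  w_8 = -2;  w_9 = 16;  w_{10} = 42;  w_{11} = -30;  w_{12} = 104.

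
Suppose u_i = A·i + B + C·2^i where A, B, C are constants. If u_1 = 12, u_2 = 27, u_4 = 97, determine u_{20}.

5242977

Write the equations: A + B + 2C = 12; 2A + B + 4C = 27; 4A + B + 16C = 97.
Subtracting the first from the second: A + 2C = 15.
Subtracting the second from the third: 2A + 12C = 70.
Solving: C = 5, A = 5, then B = -3.
So u_i = 5·i + (-3) + 5·2^i; at i=20 this is 5242977.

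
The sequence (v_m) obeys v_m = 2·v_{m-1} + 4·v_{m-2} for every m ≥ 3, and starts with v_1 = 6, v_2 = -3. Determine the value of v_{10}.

Compute successive terms:
v_3 = 18, v_4 = 24, v_5 = 120, v_6 = 336, v_7 = 1152, v_8 = 3648, v_9 = 11904, v_{10} = 38400.

38400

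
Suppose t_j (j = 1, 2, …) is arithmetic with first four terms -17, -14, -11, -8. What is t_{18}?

Common difference d = 3.
t_j = -17 + (j - 1)·3.
t_{18} = -17 + 17·3 = 34.

34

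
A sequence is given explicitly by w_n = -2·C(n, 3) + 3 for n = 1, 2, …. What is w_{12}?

C(12, 3) = 220, so w_{12} = -437.

-437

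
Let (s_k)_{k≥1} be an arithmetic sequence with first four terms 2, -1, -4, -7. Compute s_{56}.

Common difference d = -3.
s_k = 2 + (k - 1)·(-3).
s_{56} = 2 + 55·(-3) = -163.

-163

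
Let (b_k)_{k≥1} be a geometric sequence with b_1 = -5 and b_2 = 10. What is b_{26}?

Common ratio r = -2.
b_k = (-5)·(-2)^(k-1).
b_{26} = (-5)·(-2)^25 = 167772160.

167772160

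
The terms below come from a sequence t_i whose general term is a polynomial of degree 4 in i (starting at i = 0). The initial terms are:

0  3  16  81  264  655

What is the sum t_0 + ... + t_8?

9264

1st diffs: 3, 13, 65, 183, 391.
2nd diffs: 10, 52, 118, 208.
3rd diffs: 42, 66, 90.
4th diffs: 24, 24 (constant).
Newton forward-difference form: t_i = 3·C(i,1) + 10·C(i,2) + 42·C(i,3) + 24·C(i,4).
Continuing: 1368, 2541, 4336.
Summing i = 0..8 (9 terms) gives 9264.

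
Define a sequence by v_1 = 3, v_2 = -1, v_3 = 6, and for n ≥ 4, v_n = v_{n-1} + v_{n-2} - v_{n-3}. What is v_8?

8

Applying the relation repeatedly:
v_4 = 2, v_5 = 9, v_6 = 5, v_7 = 12, v_8 = 8.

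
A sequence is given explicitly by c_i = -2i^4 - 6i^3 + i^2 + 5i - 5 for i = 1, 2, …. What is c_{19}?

c_{19} = -2·19^4 - 6·19^3 + 1·19^2 + 5·19 - 5 = -301345.

-301345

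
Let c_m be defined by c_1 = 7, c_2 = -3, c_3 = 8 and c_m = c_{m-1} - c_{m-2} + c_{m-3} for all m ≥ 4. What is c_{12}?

18

Iterate the recurrence:
c_4 = 18, c_5 = 7, c_6 = -3, c_7 = 8, c_8 = 18, c_9 = 7, c_{10} = -3, c_{11} = 8, c_{12} = 18.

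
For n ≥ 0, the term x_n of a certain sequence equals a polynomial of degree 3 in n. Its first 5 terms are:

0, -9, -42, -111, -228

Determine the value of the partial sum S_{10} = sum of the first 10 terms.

1st diffs: -9, -33, -69, -117.
2nd diffs: -24, -36, -48.
3rd diffs: -12, -12 (constant).
Newton forward-difference form: x_n = (-9)·C(n,1) + (-24)·C(n,2) + (-12)·C(n,3).
Continuing: …, -405, -654, -987, -1416, …, x_9 = -1953.
Summing n = 0..9 (10 terms) gives -5805.

-5805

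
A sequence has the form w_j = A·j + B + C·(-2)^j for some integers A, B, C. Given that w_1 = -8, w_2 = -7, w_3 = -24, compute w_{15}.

At j = 1, 2, 3: A + B - 2C = -8; 2A + B + 4C = -7; 3A + B - 8C = -24.
Subtracting the first from the second: A + 6C = 1.
Subtracting the second from the third: A - 12C = -17.
Solving: C = 1, A = -5, then B = -1.
Therefore w_{15} = -75 + (-1) + 1·(-32768) = -32844.

-32844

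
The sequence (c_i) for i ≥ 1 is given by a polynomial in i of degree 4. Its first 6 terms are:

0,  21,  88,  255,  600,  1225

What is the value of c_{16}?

1st diffs: 21, 67, 167, 345, 625.
2nd diffs: 46, 100, 178, 280.
3rd diffs: 54, 78, 102.
4th diffs: 24, 24 (constant).
Newton forward-difference form: c_i = 21·C(i-1,1) + 46·C(i-1,2) + 54·C(i-1,3) + 24·C(i-1,4).
At i = 16: i-1 = 15, so c_{16} = 315 + 4830 + 24570 + 32760 = 62475.

62475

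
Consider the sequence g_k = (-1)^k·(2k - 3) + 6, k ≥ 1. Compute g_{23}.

(-1)^23 = -1; 2k - 3 at k=23 is 43; so g_{23} = -37.

-37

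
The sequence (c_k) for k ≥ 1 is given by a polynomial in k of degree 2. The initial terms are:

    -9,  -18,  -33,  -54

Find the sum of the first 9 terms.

-909

1st diffs: -9, -15, -21.
2nd diffs: -6, -6 (constant).
Newton forward-difference form: c_k = -9 + (-9)·C(k-1,1) + (-6)·C(k-1,2).
Continuing: …, -81, -114, -153, -198, …, c_9 = -249.
Summing k = 1..9 (9 terms) gives -909.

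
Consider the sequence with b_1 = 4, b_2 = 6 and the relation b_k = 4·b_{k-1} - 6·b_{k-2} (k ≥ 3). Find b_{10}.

12384

Iterate the recurrence:
b_3 = 0  b_4 = -36  b_5 = -144  b_6 = -360  b_7 = -576  b_8 = -144  b_9 = 2880  b_{10} = 12384.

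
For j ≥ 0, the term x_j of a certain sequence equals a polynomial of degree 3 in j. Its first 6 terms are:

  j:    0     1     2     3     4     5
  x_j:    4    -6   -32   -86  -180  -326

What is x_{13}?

-4806

1st diffs: -10, -26, -54, -94, -146.
2nd diffs: -16, -28, -40, -52.
3rd diffs: -12, -12, -12 (constant).
Newton forward-difference form: x_j = 4 + (-10)·C(j,1) + (-16)·C(j,2) + (-12)·C(j,3).
At j = 13: j = 13, so x_{13} = 4 - 130 - 1248 - 3432 = -4806.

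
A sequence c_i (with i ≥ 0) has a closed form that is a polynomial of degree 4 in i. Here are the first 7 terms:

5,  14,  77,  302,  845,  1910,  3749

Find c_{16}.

154469

1st diffs: 9, 63, 225, 543, 1065, 1839.
2nd diffs: 54, 162, 318, 522, 774.
3rd diffs: 108, 156, 204, 252.
4th diffs: 48, 48, 48 (constant).
Newton forward-difference form: c_i = 5 + 9·C(i,1) + 54·C(i,2) + 108·C(i,3) + 48·C(i,4).
At i = 16: i = 16, so c_{16} = 5 + 144 + 6480 + 60480 + 87360 = 154469.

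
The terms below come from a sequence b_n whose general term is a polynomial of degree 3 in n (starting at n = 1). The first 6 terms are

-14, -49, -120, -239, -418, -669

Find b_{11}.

-3424

1st diffs: -35, -71, -119, -179, -251.
2nd diffs: -36, -48, -60, -72.
3rd diffs: -12, -12, -12 (constant).
Newton forward-difference form: b_n = -14 + (-35)·C(n-1,1) + (-36)·C(n-1,2) + (-12)·C(n-1,3).
At n = 11: n-1 = 10, so b_{11} = -14 - 350 - 1620 - 1440 = -3424.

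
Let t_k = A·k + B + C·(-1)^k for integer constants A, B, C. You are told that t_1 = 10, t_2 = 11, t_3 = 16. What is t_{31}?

100

Plug in k = 1, 2, 3: A + B - C = 10; 2A + B + C = 11; 3A + B - C = 16.
Subtracting the first from the second: A + 2C = 1.
Subtracting the second from the third: A - 2C = 5.
Solving: C = -1, A = 3, then B = 6.
Hence t_{31} = 3·31 + 6 + (-1)·(-1) = 100.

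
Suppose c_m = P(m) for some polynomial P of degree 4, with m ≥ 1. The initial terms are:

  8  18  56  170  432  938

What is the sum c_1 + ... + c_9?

1st diffs: 10, 38, 114, 262, 506.
2nd diffs: 28, 76, 148, 244.
3rd diffs: 48, 72, 96.
4th diffs: 24, 24 (constant).
Newton forward-difference form: c_m = 8 + 10·C(m-1,1) + 28·C(m-1,2) + 48·C(m-1,3) + 24·C(m-1,4).
Continuing: 1808, 3186, 5240.
Summing m = 1..9 (9 terms) gives 11856.

11856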